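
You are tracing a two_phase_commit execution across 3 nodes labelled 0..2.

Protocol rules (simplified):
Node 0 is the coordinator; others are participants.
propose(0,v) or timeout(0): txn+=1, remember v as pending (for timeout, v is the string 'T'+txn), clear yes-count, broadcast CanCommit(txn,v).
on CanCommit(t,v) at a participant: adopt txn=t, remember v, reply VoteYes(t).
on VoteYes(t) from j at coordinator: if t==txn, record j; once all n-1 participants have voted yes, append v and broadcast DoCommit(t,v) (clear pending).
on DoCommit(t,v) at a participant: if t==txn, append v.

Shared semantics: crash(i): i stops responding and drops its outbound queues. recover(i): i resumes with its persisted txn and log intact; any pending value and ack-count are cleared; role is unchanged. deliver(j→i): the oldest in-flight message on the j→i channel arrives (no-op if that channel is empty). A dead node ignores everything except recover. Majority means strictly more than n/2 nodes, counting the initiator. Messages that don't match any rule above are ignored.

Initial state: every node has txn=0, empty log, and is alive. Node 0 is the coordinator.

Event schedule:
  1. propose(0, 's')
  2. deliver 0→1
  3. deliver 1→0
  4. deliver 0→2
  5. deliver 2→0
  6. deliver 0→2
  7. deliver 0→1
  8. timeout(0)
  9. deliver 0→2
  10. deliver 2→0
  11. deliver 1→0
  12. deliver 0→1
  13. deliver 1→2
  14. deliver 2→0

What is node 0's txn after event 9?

2

e1 propose(0,'s'): 0[coor,t=1,-]
e2 deliver 0→1: 1[part,t=1,-]
e3 deliver 1→0: ·
e4 deliver 0→2: 2[part,t=1,-]
e5 deliver 2→0: 0[coor,t=1,s]
e6 deliver 0→2: 2[part,t=1,s]
e7 deliver 0→1: 1[part,t=1,s]
e8 timeout(0): 0[coor,t=2,s]
e9 deliver 0→2: 2[part,t=2,s]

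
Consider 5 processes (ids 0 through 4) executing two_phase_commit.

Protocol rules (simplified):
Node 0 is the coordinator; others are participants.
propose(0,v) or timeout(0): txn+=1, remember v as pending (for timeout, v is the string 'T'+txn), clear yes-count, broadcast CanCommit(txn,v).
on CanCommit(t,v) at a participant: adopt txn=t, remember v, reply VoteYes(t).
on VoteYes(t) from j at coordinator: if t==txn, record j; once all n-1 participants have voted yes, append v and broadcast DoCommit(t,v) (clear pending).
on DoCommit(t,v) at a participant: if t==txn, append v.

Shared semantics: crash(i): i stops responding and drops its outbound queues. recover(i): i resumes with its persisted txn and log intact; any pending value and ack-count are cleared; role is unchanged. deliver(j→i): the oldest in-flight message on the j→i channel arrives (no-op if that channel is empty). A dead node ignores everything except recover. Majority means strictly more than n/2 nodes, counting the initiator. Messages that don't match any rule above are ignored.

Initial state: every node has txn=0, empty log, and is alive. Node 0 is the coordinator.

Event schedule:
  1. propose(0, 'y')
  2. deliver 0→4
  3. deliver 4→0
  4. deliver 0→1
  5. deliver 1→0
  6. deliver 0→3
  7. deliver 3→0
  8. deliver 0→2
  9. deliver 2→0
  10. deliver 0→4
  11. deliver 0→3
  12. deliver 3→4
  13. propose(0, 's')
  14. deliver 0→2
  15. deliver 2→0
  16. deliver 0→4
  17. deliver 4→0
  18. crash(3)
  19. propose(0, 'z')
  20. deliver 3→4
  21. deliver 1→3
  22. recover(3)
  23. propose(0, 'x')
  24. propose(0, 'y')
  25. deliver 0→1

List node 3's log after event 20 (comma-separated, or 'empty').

after 1 — propose(0,'y'): n0:coor/t1/[-]
after 2 — deliver 0→4: n4:part/t1/[-]
after 3 — deliver 4→0: ·
after 4 — deliver 0→1: n1:part/t1/[-]
after 5 — deliver 1→0: ·
after 6 — deliver 0→3: n3:part/t1/[-]
after 7 — deliver 3→0: ·
after 8 — deliver 0→2: n2:part/t1/[-]
after 9 — deliver 2→0: n0:coor/t1/[y]
after 10 — deliver 0→4: n4:part/t1/[y]
after 11 — deliver 0→3: n3:part/t1/[y]
after 12 — deliver 3→4: ·
after 13 — propose(0,'s'): n0:coor/t2/[y]
after 14 — deliver 0→2: n2:part/t1/[y]
after 15 — deliver 2→0: ·
after 16 — deliver 0→4: n4:part/t2/[y]
after 17 — deliver 4→0: ·
after 18 — crash(3): n3:✗part/t1/[y]
after 19 — propose(0,'z'): n0:coor/t3/[y]
after 20 — deliver 3→4: ·

y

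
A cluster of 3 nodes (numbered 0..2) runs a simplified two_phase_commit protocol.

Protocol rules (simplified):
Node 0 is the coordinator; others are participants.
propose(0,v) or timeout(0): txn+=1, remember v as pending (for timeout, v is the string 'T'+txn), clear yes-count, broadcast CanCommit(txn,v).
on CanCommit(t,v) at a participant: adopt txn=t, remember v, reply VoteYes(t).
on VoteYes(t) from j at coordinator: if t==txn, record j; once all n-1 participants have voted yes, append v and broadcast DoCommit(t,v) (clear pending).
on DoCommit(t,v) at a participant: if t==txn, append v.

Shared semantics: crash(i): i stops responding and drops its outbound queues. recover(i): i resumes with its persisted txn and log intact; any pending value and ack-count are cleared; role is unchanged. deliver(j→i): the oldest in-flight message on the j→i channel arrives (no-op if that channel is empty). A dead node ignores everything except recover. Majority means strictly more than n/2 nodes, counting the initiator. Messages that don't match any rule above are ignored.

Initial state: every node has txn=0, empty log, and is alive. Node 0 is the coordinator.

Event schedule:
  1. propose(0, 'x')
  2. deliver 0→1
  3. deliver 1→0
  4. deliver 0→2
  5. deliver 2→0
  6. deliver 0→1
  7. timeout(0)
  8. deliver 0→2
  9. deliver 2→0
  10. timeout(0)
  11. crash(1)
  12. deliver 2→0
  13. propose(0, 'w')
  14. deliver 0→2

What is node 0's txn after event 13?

4

1. propose(0,'x'):  <0:coor t1 ->
2. deliver 0→1:  <1:part t1 ->
3. deliver 1→0:  nop
4. deliver 0→2:  <2:part t1 ->
5. deliver 2→0:  <0:coor t1 x>
6. deliver 0→1:  <1:part t1 x>
7. timeout(0):  <0:coor t2 x>
8. deliver 0→2:  <2:part t1 x>
9. deliver 2→0:  nop
10. timeout(0):  <0:coor t3 x>
11. crash(1):  <1:✗part t1 x>
12. deliver 2→0:  nop
13. propose(0,'w'):  <0:coor t4 x>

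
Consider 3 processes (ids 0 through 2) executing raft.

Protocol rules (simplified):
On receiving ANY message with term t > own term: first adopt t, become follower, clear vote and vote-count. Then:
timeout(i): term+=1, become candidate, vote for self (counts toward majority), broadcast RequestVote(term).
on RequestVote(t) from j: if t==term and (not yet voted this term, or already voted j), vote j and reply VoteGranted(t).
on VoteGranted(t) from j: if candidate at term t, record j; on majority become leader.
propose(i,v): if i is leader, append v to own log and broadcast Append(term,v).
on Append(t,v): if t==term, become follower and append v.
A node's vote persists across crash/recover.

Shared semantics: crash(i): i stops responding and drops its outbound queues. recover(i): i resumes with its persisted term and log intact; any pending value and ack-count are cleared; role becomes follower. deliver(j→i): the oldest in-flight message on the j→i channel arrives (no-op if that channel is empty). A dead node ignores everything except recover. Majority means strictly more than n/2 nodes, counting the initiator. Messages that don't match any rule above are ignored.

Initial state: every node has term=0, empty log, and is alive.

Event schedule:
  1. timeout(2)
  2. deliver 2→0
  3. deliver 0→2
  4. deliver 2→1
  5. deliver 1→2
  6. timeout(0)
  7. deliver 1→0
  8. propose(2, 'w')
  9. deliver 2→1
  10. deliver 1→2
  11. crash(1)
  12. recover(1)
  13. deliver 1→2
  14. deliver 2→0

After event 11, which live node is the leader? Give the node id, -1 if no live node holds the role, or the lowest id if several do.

2

1. timeout(2):  <2:cand t1 ->
2. deliver 2→0:  <0:foll t1 ->
3. deliver 0→2:  <2:lead t1 ->
4. deliver 2→1:  <1:foll t1 ->
5. deliver 1→2:  nop
6. timeout(0):  <0:cand t2 ->
7. deliver 1→0:  nop
8. propose(2,'w'):  <2:lead t1 w>
9. deliver 2→1:  <1:foll t1 w>
10. deliver 1→2:  nop
11. crash(1):  <1:✗foll t1 w>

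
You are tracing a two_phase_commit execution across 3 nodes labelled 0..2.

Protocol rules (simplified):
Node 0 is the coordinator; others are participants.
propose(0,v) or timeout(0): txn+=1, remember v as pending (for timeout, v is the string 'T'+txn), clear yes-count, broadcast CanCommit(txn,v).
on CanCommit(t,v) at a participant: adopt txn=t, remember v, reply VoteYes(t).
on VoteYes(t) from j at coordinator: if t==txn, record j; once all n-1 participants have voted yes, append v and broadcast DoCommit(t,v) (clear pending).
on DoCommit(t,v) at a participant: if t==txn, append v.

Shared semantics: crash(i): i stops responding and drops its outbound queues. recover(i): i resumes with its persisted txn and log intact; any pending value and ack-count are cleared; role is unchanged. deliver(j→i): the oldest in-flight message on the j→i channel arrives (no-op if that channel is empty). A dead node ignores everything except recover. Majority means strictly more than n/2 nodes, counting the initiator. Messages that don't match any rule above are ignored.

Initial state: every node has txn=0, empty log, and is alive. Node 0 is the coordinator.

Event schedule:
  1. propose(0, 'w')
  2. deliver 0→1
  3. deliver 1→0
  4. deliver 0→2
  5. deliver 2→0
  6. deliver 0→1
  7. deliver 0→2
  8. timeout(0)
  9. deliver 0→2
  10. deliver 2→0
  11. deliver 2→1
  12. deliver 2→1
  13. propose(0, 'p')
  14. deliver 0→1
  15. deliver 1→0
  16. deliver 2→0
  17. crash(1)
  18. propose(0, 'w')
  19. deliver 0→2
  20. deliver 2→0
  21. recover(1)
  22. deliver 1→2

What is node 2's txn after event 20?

3

e1 propose(0,'w'): 0[coor,t=1,-]
e2 deliver 0→1: 1[part,t=1,-]
e3 deliver 1→0: ·
e4 deliver 0→2: 2[part,t=1,-]
e5 deliver 2→0: 0[coor,t=1,w]
e6 deliver 0→1: 1[part,t=1,w]
e7 deliver 0→2: 2[part,t=1,w]
e8 timeout(0): 0[coor,t=2,w]
e9 deliver 0→2: 2[part,t=2,w]
e10 deliver 2→0: ·
e11 deliver 2→1: ·
e12 deliver 2→1: ·
e13 propose(0,'p'): 0[coor,t=3,w]
e14 deliver 0→1: 1[part,t=2,w]
e15 deliver 1→0: ·
e16 deliver 2→0: ·
e17 crash(1): 1[✗part,t=2,w]
e18 propose(0,'w'): 0[coor,t=4,w]
e19 deliver 0→2: 2[part,t=3,w]
e20 deliver 2→0: ·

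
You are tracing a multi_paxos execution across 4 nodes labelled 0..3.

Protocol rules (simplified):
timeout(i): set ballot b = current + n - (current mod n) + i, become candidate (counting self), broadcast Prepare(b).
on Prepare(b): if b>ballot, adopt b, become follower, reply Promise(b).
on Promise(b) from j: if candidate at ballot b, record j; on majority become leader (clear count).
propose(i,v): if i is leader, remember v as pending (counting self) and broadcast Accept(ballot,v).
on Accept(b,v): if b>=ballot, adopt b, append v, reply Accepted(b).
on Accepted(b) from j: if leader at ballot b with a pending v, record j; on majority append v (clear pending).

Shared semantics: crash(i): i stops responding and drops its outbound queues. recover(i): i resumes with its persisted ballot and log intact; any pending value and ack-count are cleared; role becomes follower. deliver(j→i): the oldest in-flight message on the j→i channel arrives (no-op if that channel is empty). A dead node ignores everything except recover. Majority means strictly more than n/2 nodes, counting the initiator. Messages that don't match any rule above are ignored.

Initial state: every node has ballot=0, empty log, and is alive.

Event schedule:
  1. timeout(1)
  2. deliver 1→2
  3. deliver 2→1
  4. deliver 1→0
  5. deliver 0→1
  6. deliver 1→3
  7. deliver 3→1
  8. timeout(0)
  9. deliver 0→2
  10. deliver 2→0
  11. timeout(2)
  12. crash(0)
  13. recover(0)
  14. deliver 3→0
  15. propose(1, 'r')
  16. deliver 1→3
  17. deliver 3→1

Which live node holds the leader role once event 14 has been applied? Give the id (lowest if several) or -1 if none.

step 1 timeout(1): 1={cand,b=5,log=-}
step 2 deliver 1→2: 2={foll,b=5,log=-}
step 3 deliver 2→1: —
step 4 deliver 1→0: 0={foll,b=5,log=-}
step 5 deliver 0→1: 1={lead,b=5,log=-}
step 6 deliver 1→3: 3={foll,b=5,log=-}
step 7 deliver 3→1: —
step 8 timeout(0): 0={cand,b=8,log=-}
step 9 deliver 0→2: 2={foll,b=8,log=-}
step 10 deliver 2→0: —
step 11 timeout(2): 2={cand,b=14,log=-}
step 12 crash(0): 0={✗cand,b=8,log=-}
step 13 recover(0): 0={foll,b=8,log=-}
step 14 deliver 3→0: —

1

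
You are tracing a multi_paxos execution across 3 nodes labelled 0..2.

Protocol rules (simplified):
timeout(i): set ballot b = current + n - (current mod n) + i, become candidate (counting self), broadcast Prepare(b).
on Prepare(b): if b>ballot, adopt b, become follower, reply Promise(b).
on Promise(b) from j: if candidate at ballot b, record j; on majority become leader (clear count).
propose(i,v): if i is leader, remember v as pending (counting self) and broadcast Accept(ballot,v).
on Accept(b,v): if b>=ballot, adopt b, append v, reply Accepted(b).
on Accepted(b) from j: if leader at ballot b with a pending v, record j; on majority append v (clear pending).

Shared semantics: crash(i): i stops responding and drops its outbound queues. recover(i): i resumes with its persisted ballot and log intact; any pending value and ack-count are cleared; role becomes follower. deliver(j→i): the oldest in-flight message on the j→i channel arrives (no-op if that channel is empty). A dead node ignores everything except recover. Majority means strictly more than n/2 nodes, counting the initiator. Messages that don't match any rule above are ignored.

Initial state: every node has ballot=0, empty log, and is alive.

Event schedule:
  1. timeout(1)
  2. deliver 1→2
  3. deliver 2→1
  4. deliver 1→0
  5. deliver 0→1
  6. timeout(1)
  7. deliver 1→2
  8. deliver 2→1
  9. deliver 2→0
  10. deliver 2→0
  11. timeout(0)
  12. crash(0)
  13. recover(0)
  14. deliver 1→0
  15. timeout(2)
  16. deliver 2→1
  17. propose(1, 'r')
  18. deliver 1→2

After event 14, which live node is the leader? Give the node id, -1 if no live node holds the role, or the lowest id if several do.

1. timeout(1):  <1:cand b4 ->
2. deliver 1→2:  <2:foll b4 ->
3. deliver 2→1:  <1:lead b4 ->
4. deliver 1→0:  <0:foll b4 ->
5. deliver 0→1:  nop
6. timeout(1):  <1:cand b7 ->
7. deliver 1→2:  <2:foll b7 ->
8. deliver 2→1:  <1:lead b7 ->
9. deliver 2→0:  nop
10. deliver 2→0:  nop
11. timeout(0):  <0:cand b6 ->
12. crash(0):  <0:✗cand b6 ->
13. recover(0):  <0:foll b6 ->
14. deliver 1→0:  <0:foll b7 ->

1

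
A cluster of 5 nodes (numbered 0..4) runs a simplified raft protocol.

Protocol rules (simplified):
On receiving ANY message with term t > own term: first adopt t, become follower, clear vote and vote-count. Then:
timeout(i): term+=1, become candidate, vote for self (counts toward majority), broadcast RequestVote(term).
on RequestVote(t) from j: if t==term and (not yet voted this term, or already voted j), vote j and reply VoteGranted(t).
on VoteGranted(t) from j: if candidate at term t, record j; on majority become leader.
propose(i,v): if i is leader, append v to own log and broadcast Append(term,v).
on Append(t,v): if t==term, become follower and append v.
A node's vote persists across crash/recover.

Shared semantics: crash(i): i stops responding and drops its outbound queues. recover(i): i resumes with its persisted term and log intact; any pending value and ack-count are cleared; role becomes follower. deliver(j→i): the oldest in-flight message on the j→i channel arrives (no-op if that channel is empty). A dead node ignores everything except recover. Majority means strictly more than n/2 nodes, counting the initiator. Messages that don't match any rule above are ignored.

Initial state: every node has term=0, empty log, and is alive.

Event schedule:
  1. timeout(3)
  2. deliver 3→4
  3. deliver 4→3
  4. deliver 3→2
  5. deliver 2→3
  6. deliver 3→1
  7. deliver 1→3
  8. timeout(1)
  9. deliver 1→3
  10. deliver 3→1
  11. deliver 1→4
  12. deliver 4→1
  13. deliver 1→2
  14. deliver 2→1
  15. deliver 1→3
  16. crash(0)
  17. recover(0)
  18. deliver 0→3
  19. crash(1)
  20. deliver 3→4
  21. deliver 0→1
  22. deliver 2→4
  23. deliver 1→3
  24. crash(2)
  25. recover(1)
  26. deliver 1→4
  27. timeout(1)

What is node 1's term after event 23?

2

[1] timeout(3) → N3(cand t1 [-])
[2] deliver 3→4 → N4(foll t1 [-])
[3] deliver 4→3 → ∅
[4] deliver 3→2 → N2(foll t1 [-])
[5] deliver 2→3 → N3(lead t1 [-])
[6] deliver 3→1 → N1(foll t1 [-])
[7] deliver 1→3 → ∅
[8] timeout(1) → N1(cand t2 [-])
[9] deliver 1→3 → N3(foll t2 [-])
[10] deliver 3→1 → ∅
[11] deliver 1→4 → N4(foll t2 [-])
[12] deliver 4→1 → N1(lead t2 [-])
[13] deliver 1→2 → N2(foll t2 [-])
[14] deliver 2→1 → ∅
[15] deliver 1→3 → ∅
[16] crash(0) → N0(✗foll t0 [-])
[17] recover(0) → N0(foll t0 [-])
[18] deliver 0→3 → ∅
[19] crash(1) → N1(✗lead t2 [-])
[20] deliver 3→4 → ∅
[21] deliver 0→1 → ∅
[22] deliver 2→4 → ∅
[23] deliver 1→3 → ∅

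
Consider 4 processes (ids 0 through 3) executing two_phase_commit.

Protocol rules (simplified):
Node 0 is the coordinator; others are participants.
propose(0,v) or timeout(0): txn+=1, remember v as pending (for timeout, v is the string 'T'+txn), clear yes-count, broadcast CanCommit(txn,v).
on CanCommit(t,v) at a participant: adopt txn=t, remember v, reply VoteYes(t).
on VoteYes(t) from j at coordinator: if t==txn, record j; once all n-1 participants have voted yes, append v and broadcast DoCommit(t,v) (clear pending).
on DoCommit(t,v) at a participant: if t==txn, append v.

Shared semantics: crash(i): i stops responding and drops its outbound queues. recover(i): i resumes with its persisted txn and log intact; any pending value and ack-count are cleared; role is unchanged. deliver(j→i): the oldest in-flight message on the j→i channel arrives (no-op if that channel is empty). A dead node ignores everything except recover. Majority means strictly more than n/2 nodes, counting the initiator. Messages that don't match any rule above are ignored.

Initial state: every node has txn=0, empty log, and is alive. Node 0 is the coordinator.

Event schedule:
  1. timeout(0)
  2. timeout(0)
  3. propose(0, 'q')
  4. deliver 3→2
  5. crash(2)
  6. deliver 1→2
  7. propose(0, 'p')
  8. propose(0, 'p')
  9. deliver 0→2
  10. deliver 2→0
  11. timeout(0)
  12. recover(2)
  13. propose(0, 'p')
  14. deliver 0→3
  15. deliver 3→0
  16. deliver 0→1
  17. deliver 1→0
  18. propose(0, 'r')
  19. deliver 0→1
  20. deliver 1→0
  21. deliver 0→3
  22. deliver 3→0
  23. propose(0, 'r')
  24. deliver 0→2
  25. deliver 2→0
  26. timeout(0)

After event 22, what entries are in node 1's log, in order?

[1] timeout(0) → N0(coor t1 [-])
[2] timeout(0) → N0(coor t2 [-])
[3] propose(0,'q') → N0(coor t3 [-])
[4] deliver 3→2 → ∅
[5] crash(2) → N2(✗part t0 [-])
[6] deliver 1→2 → ∅
[7] propose(0,'p') → N0(coor t4 [-])
[8] propose(0,'p') → N0(coor t5 [-])
[9] deliver 0→2 → ∅
[10] deliver 2→0 → ∅
[11] timeout(0) → N0(coor t6 [-])
[12] recover(2) → N2(part t0 [-])
[13] propose(0,'p') → N0(coor t7 [-])
[14] deliver 0→3 → N3(part t1 [-])
[15] deliver 3→0 → ∅
[16] deliver 0→1 → N1(part t1 [-])
[17] deliver 1→0 → ∅
[18] propose(0,'r') → N0(coor t8 [-])
[19] deliver 0→1 → N1(part t2 [-])
[20] deliver 1→0 → ∅
[21] deliver 0→3 → N3(part t2 [-])
[22] deliver 3→0 → ∅

empty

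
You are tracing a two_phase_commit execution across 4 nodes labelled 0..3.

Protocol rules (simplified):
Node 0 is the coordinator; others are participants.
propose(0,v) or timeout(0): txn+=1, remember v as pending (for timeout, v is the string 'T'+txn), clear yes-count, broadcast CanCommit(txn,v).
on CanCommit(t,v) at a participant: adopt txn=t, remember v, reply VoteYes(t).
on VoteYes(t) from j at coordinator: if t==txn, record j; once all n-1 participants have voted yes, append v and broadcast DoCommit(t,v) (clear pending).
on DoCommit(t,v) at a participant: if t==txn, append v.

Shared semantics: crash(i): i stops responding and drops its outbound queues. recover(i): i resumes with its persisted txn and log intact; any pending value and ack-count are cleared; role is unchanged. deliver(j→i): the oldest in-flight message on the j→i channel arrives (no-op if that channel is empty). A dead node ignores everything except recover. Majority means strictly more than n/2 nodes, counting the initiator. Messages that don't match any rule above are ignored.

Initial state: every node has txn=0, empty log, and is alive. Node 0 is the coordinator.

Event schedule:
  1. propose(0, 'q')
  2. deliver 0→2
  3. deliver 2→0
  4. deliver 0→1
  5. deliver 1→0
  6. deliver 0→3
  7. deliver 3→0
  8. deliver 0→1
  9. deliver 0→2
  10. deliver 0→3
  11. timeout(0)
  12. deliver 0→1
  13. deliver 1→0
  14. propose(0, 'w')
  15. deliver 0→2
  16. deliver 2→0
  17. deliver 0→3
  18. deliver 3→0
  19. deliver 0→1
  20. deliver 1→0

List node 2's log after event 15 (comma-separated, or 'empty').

q

1. propose(0,'q'):  <0:coor t1 ->
2. deliver 0→2:  <2:part t1 ->
3. deliver 2→0:  nop
4. deliver 0→1:  <1:part t1 ->
5. deliver 1→0:  nop
6. deliver 0→3:  <3:part t1 ->
7. deliver 3→0:  <0:coor t1 q>
8. deliver 0→1:  <1:part t1 q>
9. deliver 0→2:  <2:part t1 q>
10. deliver 0→3:  <3:part t1 q>
11. timeout(0):  <0:coor t2 q>
12. deliver 0→1:  <1:part t2 q>
13. deliver 1→0:  nop
14. propose(0,'w'):  <0:coor t3 q>
15. deliver 0→2:  <2:part t2 q>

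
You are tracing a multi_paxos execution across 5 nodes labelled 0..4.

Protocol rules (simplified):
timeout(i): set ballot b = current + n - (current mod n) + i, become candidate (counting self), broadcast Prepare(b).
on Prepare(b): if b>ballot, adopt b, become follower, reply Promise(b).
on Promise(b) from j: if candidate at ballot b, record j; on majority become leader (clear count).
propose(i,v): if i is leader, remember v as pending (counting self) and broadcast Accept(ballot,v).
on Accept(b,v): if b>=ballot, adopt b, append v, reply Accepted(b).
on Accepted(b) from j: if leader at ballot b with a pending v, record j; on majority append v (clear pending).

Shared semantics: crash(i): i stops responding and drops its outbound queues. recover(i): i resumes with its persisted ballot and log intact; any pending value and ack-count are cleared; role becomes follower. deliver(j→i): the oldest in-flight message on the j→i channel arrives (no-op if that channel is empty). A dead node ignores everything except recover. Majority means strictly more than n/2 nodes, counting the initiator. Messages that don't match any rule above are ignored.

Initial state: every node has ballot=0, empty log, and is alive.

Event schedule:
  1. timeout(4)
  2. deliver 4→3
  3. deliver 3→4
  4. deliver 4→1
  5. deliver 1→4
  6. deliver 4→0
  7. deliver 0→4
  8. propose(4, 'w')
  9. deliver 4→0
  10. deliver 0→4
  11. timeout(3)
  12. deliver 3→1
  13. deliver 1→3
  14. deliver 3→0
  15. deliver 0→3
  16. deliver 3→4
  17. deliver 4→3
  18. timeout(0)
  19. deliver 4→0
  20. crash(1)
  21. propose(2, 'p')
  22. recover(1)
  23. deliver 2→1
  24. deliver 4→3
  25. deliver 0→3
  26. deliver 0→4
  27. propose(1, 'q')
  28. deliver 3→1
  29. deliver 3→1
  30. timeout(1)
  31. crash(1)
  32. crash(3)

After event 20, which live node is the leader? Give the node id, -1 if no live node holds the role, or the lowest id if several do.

[1] timeout(4) → N4(cand b9 [-])
[2] deliver 4→3 → N3(foll b9 [-])
[3] deliver 3→4 → ∅
[4] deliver 4→1 → N1(foll b9 [-])
[5] deliver 1→4 → N4(lead b9 [-])
[6] deliver 4→0 → N0(foll b9 [-])
[7] deliver 0→4 → ∅
[8] propose(4,'w') → ∅
[9] deliver 4→0 → N0(foll b9 [w])
[10] deliver 0→4 → ∅
[11] timeout(3) → N3(cand b13 [-])
[12] deliver 3→1 → N1(foll b13 [-])
[13] deliver 1→3 → ∅
[14] deliver 3→0 → N0(foll b13 [w])
[15] deliver 0→3 → N3(lead b13 [-])
[16] deliver 3→4 → N4(foll b13 [-])
[17] deliver 4→3 → ∅
[18] timeout(0) → N0(cand b15 [w])
[19] deliver 4→0 → ∅
[20] crash(1) → N1(✗foll b13 [-])

3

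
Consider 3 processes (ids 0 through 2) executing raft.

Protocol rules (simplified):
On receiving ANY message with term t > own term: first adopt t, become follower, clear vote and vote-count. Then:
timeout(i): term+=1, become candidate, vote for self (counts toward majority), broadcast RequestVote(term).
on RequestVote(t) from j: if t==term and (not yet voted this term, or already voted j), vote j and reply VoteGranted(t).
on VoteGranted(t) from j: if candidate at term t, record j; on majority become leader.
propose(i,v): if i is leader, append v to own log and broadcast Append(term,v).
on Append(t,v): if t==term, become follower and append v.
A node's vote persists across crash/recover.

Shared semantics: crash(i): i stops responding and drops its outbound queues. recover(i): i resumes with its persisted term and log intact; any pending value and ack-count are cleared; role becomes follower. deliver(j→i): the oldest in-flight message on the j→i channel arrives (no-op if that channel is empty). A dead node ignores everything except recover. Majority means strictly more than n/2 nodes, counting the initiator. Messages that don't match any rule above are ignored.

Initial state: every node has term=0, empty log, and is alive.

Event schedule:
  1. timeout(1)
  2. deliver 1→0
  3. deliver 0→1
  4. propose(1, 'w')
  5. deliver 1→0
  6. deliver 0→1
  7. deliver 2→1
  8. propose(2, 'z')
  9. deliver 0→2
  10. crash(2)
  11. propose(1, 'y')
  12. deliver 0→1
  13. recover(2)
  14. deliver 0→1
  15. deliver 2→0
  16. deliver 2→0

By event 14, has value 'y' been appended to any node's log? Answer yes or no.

yes

step 1 timeout(1): 1={cand,t=1,log=-}
step 2 deliver 1→0: 0={foll,t=1,log=-}
step 3 deliver 0→1: 1={lead,t=1,log=-}
step 4 propose(1,'w'): 1={lead,t=1,log=w}
step 5 deliver 1→0: 0={foll,t=1,log=w}
step 6 deliver 0→1: —
step 7 deliver 2→1: —
step 8 propose(2,'z'): —
step 9 deliver 0→2: —
step 10 crash(2): 2={✗foll,t=0,log=-}
step 11 propose(1,'y'): 1={lead,t=1,log=w,y}
step 12 deliver 0→1: —
step 13 recover(2): 2={foll,t=0,log=-}
step 14 deliver 0→1: —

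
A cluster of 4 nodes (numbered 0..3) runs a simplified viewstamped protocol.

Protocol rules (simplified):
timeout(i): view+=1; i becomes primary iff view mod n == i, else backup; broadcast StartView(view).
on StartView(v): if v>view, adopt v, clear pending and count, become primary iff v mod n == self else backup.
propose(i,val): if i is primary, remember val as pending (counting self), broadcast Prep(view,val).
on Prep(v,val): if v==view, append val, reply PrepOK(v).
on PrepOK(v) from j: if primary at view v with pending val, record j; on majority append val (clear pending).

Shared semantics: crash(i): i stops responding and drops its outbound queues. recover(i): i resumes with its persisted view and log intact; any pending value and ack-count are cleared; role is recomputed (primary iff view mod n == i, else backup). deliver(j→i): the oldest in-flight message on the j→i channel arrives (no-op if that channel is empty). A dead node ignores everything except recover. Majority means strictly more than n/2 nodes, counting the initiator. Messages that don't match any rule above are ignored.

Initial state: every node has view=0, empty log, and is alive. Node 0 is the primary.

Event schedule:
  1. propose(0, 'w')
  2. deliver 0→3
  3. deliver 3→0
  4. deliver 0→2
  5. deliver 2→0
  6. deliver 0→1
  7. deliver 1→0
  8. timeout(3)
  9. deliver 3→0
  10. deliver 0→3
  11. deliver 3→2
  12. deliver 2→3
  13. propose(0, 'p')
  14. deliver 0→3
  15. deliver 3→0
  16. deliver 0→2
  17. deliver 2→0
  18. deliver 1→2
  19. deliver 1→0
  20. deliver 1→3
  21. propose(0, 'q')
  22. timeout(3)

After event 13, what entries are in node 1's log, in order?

[1] propose(0,'w') → ∅
[2] deliver 0→3 → N3(back v0 [w])
[3] deliver 3→0 → ∅
[4] deliver 0→2 → N2(back v0 [w])
[5] deliver 2→0 → N0(prim v0 [w])
[6] deliver 0→1 → N1(back v0 [w])
[7] deliver 1→0 → ∅
[8] timeout(3) → N3(back v1 [w])
[9] deliver 3→0 → N0(back v1 [w])
[10] deliver 0→3 → ∅
[11] deliver 3→2 → N2(back v1 [w])
[12] deliver 2→3 → ∅
[13] propose(0,'p') → ∅

w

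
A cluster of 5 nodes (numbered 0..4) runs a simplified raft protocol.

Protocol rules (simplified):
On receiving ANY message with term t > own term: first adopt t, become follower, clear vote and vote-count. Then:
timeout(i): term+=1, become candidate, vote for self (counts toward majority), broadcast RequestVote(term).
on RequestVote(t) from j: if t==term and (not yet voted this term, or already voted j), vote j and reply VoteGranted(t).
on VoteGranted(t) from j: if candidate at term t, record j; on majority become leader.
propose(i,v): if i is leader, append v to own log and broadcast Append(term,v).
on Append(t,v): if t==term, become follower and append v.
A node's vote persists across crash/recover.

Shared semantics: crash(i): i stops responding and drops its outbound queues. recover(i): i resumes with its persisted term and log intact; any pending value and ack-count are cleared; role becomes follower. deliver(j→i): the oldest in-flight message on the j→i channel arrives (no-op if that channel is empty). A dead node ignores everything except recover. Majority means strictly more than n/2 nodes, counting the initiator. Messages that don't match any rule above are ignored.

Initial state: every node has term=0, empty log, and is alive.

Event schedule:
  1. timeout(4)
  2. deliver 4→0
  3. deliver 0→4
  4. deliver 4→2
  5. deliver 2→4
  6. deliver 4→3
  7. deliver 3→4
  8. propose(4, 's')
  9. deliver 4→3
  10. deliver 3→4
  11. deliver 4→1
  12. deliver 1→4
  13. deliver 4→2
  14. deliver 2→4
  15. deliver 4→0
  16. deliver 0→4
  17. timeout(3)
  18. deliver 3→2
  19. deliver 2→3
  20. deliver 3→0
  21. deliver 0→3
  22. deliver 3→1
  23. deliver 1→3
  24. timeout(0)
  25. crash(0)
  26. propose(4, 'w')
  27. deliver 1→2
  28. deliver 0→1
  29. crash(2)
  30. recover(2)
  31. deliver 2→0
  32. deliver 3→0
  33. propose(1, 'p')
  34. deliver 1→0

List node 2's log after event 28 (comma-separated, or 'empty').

s

[1] timeout(4) → N4(cand t1 [-])
[2] deliver 4→0 → N0(foll t1 [-])
[3] deliver 0→4 → ∅
[4] deliver 4→2 → N2(foll t1 [-])
[5] deliver 2→4 → N4(lead t1 [-])
[6] deliver 4→3 → N3(foll t1 [-])
[7] deliver 3→4 → ∅
[8] propose(4,'s') → N4(lead t1 [s])
[9] deliver 4→3 → N3(foll t1 [s])
[10] deliver 3→4 → ∅
[11] deliver 4→1 → N1(foll t1 [-])
[12] deliver 1→4 → ∅
[13] deliver 4→2 → N2(foll t1 [s])
[14] deliver 2→4 → ∅
[15] deliver 4→0 → N0(foll t1 [s])
[16] deliver 0→4 → ∅
[17] timeout(3) → N3(cand t2 [s])
[18] deliver 3→2 → N2(foll t2 [s])
[19] deliver 2→3 → ∅
[20] deliver 3→0 → N0(foll t2 [s])
[21] deliver 0→3 → N3(lead t2 [s])
[22] deliver 3→1 → N1(foll t2 [-])
[23] deliver 1→3 → ∅
[24] timeout(0) → N0(cand t3 [s])
[25] crash(0) → N0(✗cand t3 [s])
[26] propose(4,'w') → N4(lead t1 [s,w])
[27] deliver 1→2 → ∅
[28] deliver 0→1 → ∅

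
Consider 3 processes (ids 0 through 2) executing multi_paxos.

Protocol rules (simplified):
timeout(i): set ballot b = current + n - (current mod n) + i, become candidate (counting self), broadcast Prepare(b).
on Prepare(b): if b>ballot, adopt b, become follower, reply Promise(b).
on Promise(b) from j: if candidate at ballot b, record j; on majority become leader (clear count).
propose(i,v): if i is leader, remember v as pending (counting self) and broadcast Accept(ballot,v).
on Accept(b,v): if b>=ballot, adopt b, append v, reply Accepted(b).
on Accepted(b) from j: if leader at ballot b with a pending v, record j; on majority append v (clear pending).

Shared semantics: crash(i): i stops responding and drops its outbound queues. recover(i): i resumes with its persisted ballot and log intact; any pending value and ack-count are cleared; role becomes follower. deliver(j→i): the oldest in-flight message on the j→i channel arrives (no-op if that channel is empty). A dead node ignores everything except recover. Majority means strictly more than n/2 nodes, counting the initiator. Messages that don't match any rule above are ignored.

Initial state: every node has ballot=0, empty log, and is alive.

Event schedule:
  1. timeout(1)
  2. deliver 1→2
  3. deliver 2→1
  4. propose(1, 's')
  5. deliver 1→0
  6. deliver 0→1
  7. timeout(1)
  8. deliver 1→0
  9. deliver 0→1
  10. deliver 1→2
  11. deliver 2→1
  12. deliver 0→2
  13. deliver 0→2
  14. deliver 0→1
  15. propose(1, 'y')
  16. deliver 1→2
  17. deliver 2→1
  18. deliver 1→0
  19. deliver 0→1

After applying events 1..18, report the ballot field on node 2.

7

1. timeout(1):  <1:cand b4 ->
2. deliver 1→2:  <2:foll b4 ->
3. deliver 2→1:  <1:lead b4 ->
4. propose(1,'s'):  nop
5. deliver 1→0:  <0:foll b4 ->
6. deliver 0→1:  nop
7. timeout(1):  <1:cand b7 ->
8. deliver 1→0:  <0:foll b4 s>
9. deliver 0→1:  nop
10. deliver 1→2:  <2:foll b4 s>
11. deliver 2→1:  nop
12. deliver 0→2:  nop
13. deliver 0→2:  nop
14. deliver 0→1:  nop
15. propose(1,'y'):  nop
16. deliver 1→2:  <2:foll b7 s>
17. deliver 2→1:  <1:lead b7 ->
18. deliver 1→0:  <0:foll b7 s>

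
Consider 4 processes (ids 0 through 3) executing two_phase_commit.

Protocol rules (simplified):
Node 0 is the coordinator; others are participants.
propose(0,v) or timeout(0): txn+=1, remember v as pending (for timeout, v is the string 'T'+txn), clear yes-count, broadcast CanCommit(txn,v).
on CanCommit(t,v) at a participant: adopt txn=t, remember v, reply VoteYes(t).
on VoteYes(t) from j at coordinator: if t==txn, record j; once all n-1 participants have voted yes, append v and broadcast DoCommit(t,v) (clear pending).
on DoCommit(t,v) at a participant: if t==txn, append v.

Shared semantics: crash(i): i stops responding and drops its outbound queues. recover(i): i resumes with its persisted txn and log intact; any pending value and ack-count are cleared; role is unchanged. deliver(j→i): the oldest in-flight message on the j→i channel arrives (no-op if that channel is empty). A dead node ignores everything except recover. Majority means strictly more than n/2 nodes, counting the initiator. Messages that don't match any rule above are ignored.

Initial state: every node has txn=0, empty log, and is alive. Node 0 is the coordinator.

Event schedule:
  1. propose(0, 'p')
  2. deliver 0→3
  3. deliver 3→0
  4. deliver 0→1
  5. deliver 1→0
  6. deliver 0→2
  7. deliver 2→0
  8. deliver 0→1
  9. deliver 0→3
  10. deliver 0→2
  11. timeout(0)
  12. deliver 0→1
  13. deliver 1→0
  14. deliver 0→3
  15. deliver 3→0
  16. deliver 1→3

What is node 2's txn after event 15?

1

[1] propose(0,'p') → N0(coor t1 [-])
[2] deliver 0→3 → N3(part t1 [-])
[3] deliver 3→0 → ∅
[4] deliver 0→1 → N1(part t1 [-])
[5] deliver 1→0 → ∅
[6] deliver 0→2 → N2(part t1 [-])
[7] deliver 2→0 → N0(coor t1 [p])
[8] deliver 0→1 → N1(part t1 [p])
[9] deliver 0→3 → N3(part t1 [p])
[10] deliver 0→2 → N2(part t1 [p])
[11] timeout(0) → N0(coor t2 [p])
[12] deliver 0→1 → N1(part t2 [p])
[13] deliver 1→0 → ∅
[14] deliver 0→3 → N3(part t2 [p])
[15] deliver 3→0 → ∅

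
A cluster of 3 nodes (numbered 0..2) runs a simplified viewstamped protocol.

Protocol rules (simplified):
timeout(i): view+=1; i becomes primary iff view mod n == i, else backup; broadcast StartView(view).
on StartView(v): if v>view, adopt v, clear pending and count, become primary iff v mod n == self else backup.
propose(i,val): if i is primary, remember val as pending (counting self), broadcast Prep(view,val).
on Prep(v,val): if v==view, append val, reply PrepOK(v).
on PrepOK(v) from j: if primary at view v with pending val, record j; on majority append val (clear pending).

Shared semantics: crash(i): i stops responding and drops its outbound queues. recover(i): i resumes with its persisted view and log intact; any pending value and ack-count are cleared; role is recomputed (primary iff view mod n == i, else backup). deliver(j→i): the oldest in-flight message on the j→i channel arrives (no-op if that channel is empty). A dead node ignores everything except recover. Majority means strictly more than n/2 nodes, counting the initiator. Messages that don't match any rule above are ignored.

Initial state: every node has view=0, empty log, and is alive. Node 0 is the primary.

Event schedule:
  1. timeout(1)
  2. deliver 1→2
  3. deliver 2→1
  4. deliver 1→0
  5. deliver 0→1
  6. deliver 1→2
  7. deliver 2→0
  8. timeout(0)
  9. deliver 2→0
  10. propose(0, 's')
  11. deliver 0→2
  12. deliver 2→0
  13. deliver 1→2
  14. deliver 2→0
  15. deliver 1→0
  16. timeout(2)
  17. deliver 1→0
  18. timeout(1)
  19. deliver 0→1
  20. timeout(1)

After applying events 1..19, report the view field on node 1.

after 1 — timeout(1): n1:prim/v1/[-]
after 2 — deliver 1→2: n2:back/v1/[-]
after 3 — deliver 2→1: ·
after 4 — deliver 1→0: n0:back/v1/[-]
after 5 — deliver 0→1: ·
after 6 — deliver 1→2: ·
after 7 — deliver 2→0: ·
after 8 — timeout(0): n0:back/v2/[-]
after 9 — deliver 2→0: ·
after 10 — propose(0,'s'): ·
after 11 — deliver 0→2: n2:prim/v2/[-]
after 12 — deliver 2→0: ·
after 13 — deliver 1→2: ·
after 14 — deliver 2→0: ·
after 15 — deliver 1→0: ·
after 16 — timeout(2): n2:back/v3/[-]
after 17 — deliver 1→0: ·
after 18 — timeout(1): n1:back/v2/[-]
after 19 — deliver 0→1: ·

2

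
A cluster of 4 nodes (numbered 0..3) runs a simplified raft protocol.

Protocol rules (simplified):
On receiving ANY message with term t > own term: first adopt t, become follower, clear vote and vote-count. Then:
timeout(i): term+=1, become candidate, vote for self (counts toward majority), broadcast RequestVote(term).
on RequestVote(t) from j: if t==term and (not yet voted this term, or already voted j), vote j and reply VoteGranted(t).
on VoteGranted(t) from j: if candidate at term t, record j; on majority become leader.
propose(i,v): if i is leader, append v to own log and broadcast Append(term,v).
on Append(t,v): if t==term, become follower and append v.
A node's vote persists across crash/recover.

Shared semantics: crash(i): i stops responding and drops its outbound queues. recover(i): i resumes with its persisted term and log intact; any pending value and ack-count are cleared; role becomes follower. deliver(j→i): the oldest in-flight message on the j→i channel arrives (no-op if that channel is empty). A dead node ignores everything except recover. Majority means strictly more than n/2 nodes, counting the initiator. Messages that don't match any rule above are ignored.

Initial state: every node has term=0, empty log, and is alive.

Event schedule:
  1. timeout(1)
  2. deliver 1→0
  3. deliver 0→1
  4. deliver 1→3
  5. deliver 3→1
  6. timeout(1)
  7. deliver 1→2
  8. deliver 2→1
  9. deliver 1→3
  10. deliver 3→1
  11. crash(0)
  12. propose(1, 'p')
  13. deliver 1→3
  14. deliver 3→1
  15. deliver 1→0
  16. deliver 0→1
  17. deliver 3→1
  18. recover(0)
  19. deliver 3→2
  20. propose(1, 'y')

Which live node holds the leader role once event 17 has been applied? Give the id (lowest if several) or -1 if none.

-1

step 1 timeout(1): 1={cand,t=1,log=-}
step 2 deliver 1→0: 0={foll,t=1,log=-}
step 3 deliver 0→1: —
step 4 deliver 1→3: 3={foll,t=1,log=-}
step 5 deliver 3→1: 1={lead,t=1,log=-}
step 6 timeout(1): 1={cand,t=2,log=-}
step 7 deliver 1→2: 2={foll,t=1,log=-}
step 8 deliver 2→1: —
step 9 deliver 1→3: 3={foll,t=2,log=-}
step 10 deliver 3→1: —
step 11 crash(0): 0={✗foll,t=1,log=-}
step 12 propose(1,'p'): —
step 13 deliver 1→3: —
step 14 deliver 3→1: —
step 15 deliver 1→0: —
step 16 deliver 0→1: —
step 17 deliver 3→1: —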